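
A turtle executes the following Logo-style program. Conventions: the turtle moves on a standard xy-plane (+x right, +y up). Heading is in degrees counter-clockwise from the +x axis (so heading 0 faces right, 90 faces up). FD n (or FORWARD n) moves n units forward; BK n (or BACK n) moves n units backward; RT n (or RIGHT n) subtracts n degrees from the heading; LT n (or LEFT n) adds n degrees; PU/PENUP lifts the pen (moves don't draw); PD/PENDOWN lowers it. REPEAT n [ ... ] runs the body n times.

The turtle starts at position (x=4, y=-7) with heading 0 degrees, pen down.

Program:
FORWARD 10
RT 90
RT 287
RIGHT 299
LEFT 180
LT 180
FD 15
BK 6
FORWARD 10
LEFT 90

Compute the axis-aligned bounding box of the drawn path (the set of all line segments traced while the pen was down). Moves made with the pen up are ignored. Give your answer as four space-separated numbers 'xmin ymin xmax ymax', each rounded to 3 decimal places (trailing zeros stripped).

Executing turtle program step by step:
Start: pos=(4,-7), heading=0, pen down
FD 10: (4,-7) -> (14,-7) [heading=0, draw]
RT 90: heading 0 -> 270
RT 287: heading 270 -> 343
RT 299: heading 343 -> 44
LT 180: heading 44 -> 224
LT 180: heading 224 -> 44
FD 15: (14,-7) -> (24.79,3.42) [heading=44, draw]
BK 6: (24.79,3.42) -> (20.474,-0.748) [heading=44, draw]
FD 10: (20.474,-0.748) -> (27.667,6.199) [heading=44, draw]
LT 90: heading 44 -> 134
Final: pos=(27.667,6.199), heading=134, 4 segment(s) drawn

Segment endpoints: x in {4, 14, 20.474, 24.79, 27.667}, y in {-7, -0.748, 3.42, 6.199}
xmin=4, ymin=-7, xmax=27.667, ymax=6.199

Answer: 4 -7 27.667 6.199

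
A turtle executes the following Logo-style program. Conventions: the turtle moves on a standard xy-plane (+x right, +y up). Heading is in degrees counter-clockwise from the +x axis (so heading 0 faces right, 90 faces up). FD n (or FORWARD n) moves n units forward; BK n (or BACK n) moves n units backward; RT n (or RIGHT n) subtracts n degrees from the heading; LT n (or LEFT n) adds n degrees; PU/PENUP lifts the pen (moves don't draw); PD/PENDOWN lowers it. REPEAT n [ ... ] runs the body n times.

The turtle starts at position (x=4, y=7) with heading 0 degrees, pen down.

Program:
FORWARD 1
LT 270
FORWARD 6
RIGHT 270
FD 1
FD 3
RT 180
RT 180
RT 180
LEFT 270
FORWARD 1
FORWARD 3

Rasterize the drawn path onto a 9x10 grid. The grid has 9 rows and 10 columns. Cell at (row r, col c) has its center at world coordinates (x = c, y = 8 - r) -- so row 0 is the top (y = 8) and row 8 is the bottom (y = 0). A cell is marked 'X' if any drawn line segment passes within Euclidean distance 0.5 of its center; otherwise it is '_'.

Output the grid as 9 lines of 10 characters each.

Segment 0: (4,7) -> (5,7)
Segment 1: (5,7) -> (5,1)
Segment 2: (5,1) -> (6,1)
Segment 3: (6,1) -> (9,1)
Segment 4: (9,1) -> (9,2)
Segment 5: (9,2) -> (9,5)

Answer: __________
____XX____
_____X____
_____X___X
_____X___X
_____X___X
_____X___X
_____XXXXX
__________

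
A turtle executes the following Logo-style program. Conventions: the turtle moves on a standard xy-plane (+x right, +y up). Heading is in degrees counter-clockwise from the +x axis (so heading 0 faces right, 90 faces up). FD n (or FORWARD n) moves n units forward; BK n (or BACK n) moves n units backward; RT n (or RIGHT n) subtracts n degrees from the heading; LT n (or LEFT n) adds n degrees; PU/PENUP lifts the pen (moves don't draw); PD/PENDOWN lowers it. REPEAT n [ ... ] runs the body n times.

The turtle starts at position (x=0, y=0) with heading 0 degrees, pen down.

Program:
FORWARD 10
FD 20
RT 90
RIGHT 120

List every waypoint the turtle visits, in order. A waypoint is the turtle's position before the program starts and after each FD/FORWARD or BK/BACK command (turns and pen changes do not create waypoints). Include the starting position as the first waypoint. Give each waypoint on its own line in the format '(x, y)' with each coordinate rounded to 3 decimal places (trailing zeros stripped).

Answer: (0, 0)
(10, 0)
(30, 0)

Derivation:
Executing turtle program step by step:
Start: pos=(0,0), heading=0, pen down
FD 10: (0,0) -> (10,0) [heading=0, draw]
FD 20: (10,0) -> (30,0) [heading=0, draw]
RT 90: heading 0 -> 270
RT 120: heading 270 -> 150
Final: pos=(30,0), heading=150, 2 segment(s) drawn
Waypoints (3 total):
(0, 0)
(10, 0)
(30, 0)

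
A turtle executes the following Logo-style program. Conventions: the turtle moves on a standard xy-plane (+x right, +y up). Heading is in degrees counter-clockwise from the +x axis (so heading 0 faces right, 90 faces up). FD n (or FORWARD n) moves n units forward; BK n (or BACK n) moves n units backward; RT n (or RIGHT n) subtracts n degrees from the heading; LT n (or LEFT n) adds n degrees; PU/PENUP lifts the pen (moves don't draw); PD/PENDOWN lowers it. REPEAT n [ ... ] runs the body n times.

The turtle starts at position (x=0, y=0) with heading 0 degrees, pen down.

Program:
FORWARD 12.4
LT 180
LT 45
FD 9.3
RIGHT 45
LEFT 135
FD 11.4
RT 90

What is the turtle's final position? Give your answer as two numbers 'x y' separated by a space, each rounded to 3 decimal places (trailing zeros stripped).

Executing turtle program step by step:
Start: pos=(0,0), heading=0, pen down
FD 12.4: (0,0) -> (12.4,0) [heading=0, draw]
LT 180: heading 0 -> 180
LT 45: heading 180 -> 225
FD 9.3: (12.4,0) -> (5.824,-6.576) [heading=225, draw]
RT 45: heading 225 -> 180
LT 135: heading 180 -> 315
FD 11.4: (5.824,-6.576) -> (13.885,-14.637) [heading=315, draw]
RT 90: heading 315 -> 225
Final: pos=(13.885,-14.637), heading=225, 3 segment(s) drawn

Answer: 13.885 -14.637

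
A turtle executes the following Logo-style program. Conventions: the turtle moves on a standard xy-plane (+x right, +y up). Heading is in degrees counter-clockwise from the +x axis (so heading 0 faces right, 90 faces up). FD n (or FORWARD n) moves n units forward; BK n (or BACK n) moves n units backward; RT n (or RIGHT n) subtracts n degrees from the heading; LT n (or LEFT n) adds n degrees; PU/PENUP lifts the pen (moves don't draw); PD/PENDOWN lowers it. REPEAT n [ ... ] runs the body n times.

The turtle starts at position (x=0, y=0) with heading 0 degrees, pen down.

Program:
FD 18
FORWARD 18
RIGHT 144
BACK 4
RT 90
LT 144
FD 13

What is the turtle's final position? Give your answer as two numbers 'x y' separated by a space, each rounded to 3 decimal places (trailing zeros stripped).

Executing turtle program step by step:
Start: pos=(0,0), heading=0, pen down
FD 18: (0,0) -> (18,0) [heading=0, draw]
FD 18: (18,0) -> (36,0) [heading=0, draw]
RT 144: heading 0 -> 216
BK 4: (36,0) -> (39.236,2.351) [heading=216, draw]
RT 90: heading 216 -> 126
LT 144: heading 126 -> 270
FD 13: (39.236,2.351) -> (39.236,-10.649) [heading=270, draw]
Final: pos=(39.236,-10.649), heading=270, 4 segment(s) drawn

Answer: 39.236 -10.649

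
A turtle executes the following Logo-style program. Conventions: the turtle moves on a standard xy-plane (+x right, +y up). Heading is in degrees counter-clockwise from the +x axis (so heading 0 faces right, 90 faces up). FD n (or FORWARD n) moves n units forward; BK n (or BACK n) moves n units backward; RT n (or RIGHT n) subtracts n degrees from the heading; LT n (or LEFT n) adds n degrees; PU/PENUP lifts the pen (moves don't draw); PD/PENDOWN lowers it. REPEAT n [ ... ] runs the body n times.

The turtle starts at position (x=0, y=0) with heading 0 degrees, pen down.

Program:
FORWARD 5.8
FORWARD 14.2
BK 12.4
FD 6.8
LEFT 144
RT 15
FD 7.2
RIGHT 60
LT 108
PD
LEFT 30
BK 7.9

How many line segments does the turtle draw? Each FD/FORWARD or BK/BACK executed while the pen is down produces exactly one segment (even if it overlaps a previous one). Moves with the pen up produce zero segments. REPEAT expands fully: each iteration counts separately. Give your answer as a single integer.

Executing turtle program step by step:
Start: pos=(0,0), heading=0, pen down
FD 5.8: (0,0) -> (5.8,0) [heading=0, draw]
FD 14.2: (5.8,0) -> (20,0) [heading=0, draw]
BK 12.4: (20,0) -> (7.6,0) [heading=0, draw]
FD 6.8: (7.6,0) -> (14.4,0) [heading=0, draw]
LT 144: heading 0 -> 144
RT 15: heading 144 -> 129
FD 7.2: (14.4,0) -> (9.869,5.595) [heading=129, draw]
RT 60: heading 129 -> 69
LT 108: heading 69 -> 177
PD: pen down
LT 30: heading 177 -> 207
BK 7.9: (9.869,5.595) -> (16.908,9.182) [heading=207, draw]
Final: pos=(16.908,9.182), heading=207, 6 segment(s) drawn
Segments drawn: 6

Answer: 6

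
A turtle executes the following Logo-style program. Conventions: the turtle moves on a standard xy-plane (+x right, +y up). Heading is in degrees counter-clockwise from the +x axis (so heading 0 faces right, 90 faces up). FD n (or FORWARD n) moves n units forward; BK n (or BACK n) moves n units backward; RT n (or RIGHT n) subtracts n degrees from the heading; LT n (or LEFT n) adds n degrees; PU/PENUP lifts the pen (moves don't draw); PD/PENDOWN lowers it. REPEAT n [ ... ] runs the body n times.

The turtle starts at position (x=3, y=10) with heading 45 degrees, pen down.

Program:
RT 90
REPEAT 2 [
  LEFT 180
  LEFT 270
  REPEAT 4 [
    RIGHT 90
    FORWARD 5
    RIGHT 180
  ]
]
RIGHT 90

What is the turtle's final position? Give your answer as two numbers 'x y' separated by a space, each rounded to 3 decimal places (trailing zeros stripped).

Executing turtle program step by step:
Start: pos=(3,10), heading=45, pen down
RT 90: heading 45 -> 315
REPEAT 2 [
  -- iteration 1/2 --
  LT 180: heading 315 -> 135
  LT 270: heading 135 -> 45
  REPEAT 4 [
    -- iteration 1/4 --
    RT 90: heading 45 -> 315
    FD 5: (3,10) -> (6.536,6.464) [heading=315, draw]
    RT 180: heading 315 -> 135
    -- iteration 2/4 --
    RT 90: heading 135 -> 45
    FD 5: (6.536,6.464) -> (10.071,10) [heading=45, draw]
    RT 180: heading 45 -> 225
    -- iteration 3/4 --
    RT 90: heading 225 -> 135
    FD 5: (10.071,10) -> (6.536,13.536) [heading=135, draw]
    RT 180: heading 135 -> 315
    -- iteration 4/4 --
    RT 90: heading 315 -> 225
    FD 5: (6.536,13.536) -> (3,10) [heading=225, draw]
    RT 180: heading 225 -> 45
  ]
  -- iteration 2/2 --
  LT 180: heading 45 -> 225
  LT 270: heading 225 -> 135
  REPEAT 4 [
    -- iteration 1/4 --
    RT 90: heading 135 -> 45
    FD 5: (3,10) -> (6.536,13.536) [heading=45, draw]
    RT 180: heading 45 -> 225
    -- iteration 2/4 --
    RT 90: heading 225 -> 135
    FD 5: (6.536,13.536) -> (3,17.071) [heading=135, draw]
    RT 180: heading 135 -> 315
    -- iteration 3/4 --
    RT 90: heading 315 -> 225
    FD 5: (3,17.071) -> (-0.536,13.536) [heading=225, draw]
    RT 180: heading 225 -> 45
    -- iteration 4/4 --
    RT 90: heading 45 -> 315
    FD 5: (-0.536,13.536) -> (3,10) [heading=315, draw]
    RT 180: heading 315 -> 135
  ]
]
RT 90: heading 135 -> 45
Final: pos=(3,10), heading=45, 8 segment(s) drawn

Answer: 3 10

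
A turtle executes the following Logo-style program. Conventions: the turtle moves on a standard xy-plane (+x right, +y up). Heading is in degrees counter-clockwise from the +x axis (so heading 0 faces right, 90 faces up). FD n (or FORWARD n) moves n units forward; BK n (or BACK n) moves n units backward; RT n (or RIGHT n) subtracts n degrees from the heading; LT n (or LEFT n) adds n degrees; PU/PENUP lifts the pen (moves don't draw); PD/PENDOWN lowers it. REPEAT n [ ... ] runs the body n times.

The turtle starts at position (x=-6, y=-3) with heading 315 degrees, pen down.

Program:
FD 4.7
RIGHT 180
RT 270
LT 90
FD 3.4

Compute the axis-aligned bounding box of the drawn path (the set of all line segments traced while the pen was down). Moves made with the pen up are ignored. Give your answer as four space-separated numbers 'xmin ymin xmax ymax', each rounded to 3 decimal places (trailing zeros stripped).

Executing turtle program step by step:
Start: pos=(-6,-3), heading=315, pen down
FD 4.7: (-6,-3) -> (-2.677,-6.323) [heading=315, draw]
RT 180: heading 315 -> 135
RT 270: heading 135 -> 225
LT 90: heading 225 -> 315
FD 3.4: (-2.677,-6.323) -> (-0.272,-8.728) [heading=315, draw]
Final: pos=(-0.272,-8.728), heading=315, 2 segment(s) drawn

Segment endpoints: x in {-6, -2.677, -0.272}, y in {-8.728, -6.323, -3}
xmin=-6, ymin=-8.728, xmax=-0.272, ymax=-3

Answer: -6 -8.728 -0.272 -3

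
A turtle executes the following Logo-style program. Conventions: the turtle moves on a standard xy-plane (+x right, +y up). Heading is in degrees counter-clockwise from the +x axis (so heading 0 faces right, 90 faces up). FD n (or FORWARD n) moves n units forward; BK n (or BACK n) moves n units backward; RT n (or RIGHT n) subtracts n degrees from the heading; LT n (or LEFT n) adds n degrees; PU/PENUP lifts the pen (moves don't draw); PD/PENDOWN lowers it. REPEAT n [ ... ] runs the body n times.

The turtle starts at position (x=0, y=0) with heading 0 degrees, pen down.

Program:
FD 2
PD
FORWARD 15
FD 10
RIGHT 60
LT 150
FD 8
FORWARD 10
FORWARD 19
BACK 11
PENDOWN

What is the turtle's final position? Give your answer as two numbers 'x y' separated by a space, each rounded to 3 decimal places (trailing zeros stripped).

Answer: 27 26

Derivation:
Executing turtle program step by step:
Start: pos=(0,0), heading=0, pen down
FD 2: (0,0) -> (2,0) [heading=0, draw]
PD: pen down
FD 15: (2,0) -> (17,0) [heading=0, draw]
FD 10: (17,0) -> (27,0) [heading=0, draw]
RT 60: heading 0 -> 300
LT 150: heading 300 -> 90
FD 8: (27,0) -> (27,8) [heading=90, draw]
FD 10: (27,8) -> (27,18) [heading=90, draw]
FD 19: (27,18) -> (27,37) [heading=90, draw]
BK 11: (27,37) -> (27,26) [heading=90, draw]
PD: pen down
Final: pos=(27,26), heading=90, 7 segment(s) drawn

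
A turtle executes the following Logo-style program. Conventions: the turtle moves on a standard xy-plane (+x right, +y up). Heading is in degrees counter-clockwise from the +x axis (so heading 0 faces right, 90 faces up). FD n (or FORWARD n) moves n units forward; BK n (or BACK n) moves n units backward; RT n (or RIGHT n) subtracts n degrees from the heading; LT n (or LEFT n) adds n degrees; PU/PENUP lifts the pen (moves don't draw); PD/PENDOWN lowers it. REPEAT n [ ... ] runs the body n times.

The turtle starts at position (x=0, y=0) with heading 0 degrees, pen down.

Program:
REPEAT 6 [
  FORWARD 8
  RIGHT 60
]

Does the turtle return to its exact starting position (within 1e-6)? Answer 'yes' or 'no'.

Executing turtle program step by step:
Start: pos=(0,0), heading=0, pen down
REPEAT 6 [
  -- iteration 1/6 --
  FD 8: (0,0) -> (8,0) [heading=0, draw]
  RT 60: heading 0 -> 300
  -- iteration 2/6 --
  FD 8: (8,0) -> (12,-6.928) [heading=300, draw]
  RT 60: heading 300 -> 240
  -- iteration 3/6 --
  FD 8: (12,-6.928) -> (8,-13.856) [heading=240, draw]
  RT 60: heading 240 -> 180
  -- iteration 4/6 --
  FD 8: (8,-13.856) -> (0,-13.856) [heading=180, draw]
  RT 60: heading 180 -> 120
  -- iteration 5/6 --
  FD 8: (0,-13.856) -> (-4,-6.928) [heading=120, draw]
  RT 60: heading 120 -> 60
  -- iteration 6/6 --
  FD 8: (-4,-6.928) -> (0,0) [heading=60, draw]
  RT 60: heading 60 -> 0
]
Final: pos=(0,0), heading=0, 6 segment(s) drawn

Start position: (0, 0)
Final position: (0, 0)
Distance = 0; < 1e-6 -> CLOSED

Answer: yes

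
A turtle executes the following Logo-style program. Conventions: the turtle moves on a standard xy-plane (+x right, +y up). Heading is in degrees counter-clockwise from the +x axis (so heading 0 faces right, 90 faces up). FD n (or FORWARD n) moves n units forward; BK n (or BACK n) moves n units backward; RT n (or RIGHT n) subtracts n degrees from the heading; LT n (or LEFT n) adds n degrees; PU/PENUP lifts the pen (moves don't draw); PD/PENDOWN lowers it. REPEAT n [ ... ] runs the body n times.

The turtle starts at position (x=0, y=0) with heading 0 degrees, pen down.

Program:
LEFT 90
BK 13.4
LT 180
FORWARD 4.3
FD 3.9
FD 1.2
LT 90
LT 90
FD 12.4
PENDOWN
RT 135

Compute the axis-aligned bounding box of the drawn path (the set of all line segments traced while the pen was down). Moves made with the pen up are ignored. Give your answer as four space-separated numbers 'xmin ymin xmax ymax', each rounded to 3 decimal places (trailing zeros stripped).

Executing turtle program step by step:
Start: pos=(0,0), heading=0, pen down
LT 90: heading 0 -> 90
BK 13.4: (0,0) -> (0,-13.4) [heading=90, draw]
LT 180: heading 90 -> 270
FD 4.3: (0,-13.4) -> (0,-17.7) [heading=270, draw]
FD 3.9: (0,-17.7) -> (0,-21.6) [heading=270, draw]
FD 1.2: (0,-21.6) -> (0,-22.8) [heading=270, draw]
LT 90: heading 270 -> 0
LT 90: heading 0 -> 90
FD 12.4: (0,-22.8) -> (0,-10.4) [heading=90, draw]
PD: pen down
RT 135: heading 90 -> 315
Final: pos=(0,-10.4), heading=315, 5 segment(s) drawn

Segment endpoints: x in {0, 0, 0, 0, 0, 0}, y in {-22.8, -21.6, -17.7, -13.4, -10.4, 0}
xmin=0, ymin=-22.8, xmax=0, ymax=0

Answer: 0 -22.8 0 0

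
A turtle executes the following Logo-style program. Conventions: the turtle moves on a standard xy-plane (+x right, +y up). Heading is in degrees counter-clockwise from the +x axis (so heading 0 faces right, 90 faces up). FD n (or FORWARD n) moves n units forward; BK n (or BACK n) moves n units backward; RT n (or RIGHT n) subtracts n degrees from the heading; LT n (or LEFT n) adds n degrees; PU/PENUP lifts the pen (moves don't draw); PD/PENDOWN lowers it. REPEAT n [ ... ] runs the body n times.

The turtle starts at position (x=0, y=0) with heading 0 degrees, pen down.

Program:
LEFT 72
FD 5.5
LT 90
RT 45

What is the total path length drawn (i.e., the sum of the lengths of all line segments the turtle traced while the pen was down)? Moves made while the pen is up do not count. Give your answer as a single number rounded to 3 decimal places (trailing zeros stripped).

Answer: 5.5

Derivation:
Executing turtle program step by step:
Start: pos=(0,0), heading=0, pen down
LT 72: heading 0 -> 72
FD 5.5: (0,0) -> (1.7,5.231) [heading=72, draw]
LT 90: heading 72 -> 162
RT 45: heading 162 -> 117
Final: pos=(1.7,5.231), heading=117, 1 segment(s) drawn

Segment lengths:
  seg 1: (0,0) -> (1.7,5.231), length = 5.5
Total = 5.5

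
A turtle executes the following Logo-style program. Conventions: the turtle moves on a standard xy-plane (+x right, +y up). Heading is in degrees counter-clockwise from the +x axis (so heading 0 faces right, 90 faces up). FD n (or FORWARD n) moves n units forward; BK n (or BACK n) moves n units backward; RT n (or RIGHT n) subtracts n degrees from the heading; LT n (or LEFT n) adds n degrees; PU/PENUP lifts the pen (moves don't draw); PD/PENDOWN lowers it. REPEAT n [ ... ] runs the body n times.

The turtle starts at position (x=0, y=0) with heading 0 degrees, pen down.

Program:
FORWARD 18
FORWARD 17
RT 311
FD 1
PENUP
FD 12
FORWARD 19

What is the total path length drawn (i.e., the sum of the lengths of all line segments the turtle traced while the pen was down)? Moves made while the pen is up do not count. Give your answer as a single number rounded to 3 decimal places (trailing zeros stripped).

Executing turtle program step by step:
Start: pos=(0,0), heading=0, pen down
FD 18: (0,0) -> (18,0) [heading=0, draw]
FD 17: (18,0) -> (35,0) [heading=0, draw]
RT 311: heading 0 -> 49
FD 1: (35,0) -> (35.656,0.755) [heading=49, draw]
PU: pen up
FD 12: (35.656,0.755) -> (43.529,9.811) [heading=49, move]
FD 19: (43.529,9.811) -> (55.994,24.151) [heading=49, move]
Final: pos=(55.994,24.151), heading=49, 3 segment(s) drawn

Segment lengths:
  seg 1: (0,0) -> (18,0), length = 18
  seg 2: (18,0) -> (35,0), length = 17
  seg 3: (35,0) -> (35.656,0.755), length = 1
Total = 36

Answer: 36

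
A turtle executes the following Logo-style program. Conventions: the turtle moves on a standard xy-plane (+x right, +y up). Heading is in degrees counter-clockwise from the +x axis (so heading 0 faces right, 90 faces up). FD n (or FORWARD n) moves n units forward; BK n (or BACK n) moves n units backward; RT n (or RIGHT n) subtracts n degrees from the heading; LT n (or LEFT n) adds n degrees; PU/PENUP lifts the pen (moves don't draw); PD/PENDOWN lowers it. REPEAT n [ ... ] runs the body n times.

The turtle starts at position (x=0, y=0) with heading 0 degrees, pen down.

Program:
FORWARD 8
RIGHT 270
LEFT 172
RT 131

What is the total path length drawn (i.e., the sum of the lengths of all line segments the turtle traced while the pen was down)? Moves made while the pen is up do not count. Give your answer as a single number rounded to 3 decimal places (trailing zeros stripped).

Executing turtle program step by step:
Start: pos=(0,0), heading=0, pen down
FD 8: (0,0) -> (8,0) [heading=0, draw]
RT 270: heading 0 -> 90
LT 172: heading 90 -> 262
RT 131: heading 262 -> 131
Final: pos=(8,0), heading=131, 1 segment(s) drawn

Segment lengths:
  seg 1: (0,0) -> (8,0), length = 8
Total = 8

Answer: 8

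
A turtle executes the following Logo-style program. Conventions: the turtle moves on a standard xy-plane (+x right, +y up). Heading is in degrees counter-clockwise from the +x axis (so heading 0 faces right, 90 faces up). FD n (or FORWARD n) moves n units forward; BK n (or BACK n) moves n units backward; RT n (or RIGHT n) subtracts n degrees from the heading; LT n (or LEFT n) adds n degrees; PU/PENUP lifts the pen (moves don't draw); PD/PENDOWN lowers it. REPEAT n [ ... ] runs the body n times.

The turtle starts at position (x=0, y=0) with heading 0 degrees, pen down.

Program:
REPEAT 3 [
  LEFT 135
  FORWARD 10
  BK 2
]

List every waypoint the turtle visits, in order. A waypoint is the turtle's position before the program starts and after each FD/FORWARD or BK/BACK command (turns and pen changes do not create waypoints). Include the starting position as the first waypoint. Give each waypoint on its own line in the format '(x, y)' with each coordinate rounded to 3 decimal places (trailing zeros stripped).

Answer: (0, 0)
(-7.071, 7.071)
(-5.657, 5.657)
(-5.657, -4.343)
(-5.657, -2.343)
(1.414, 4.728)
(0, 3.314)

Derivation:
Executing turtle program step by step:
Start: pos=(0,0), heading=0, pen down
REPEAT 3 [
  -- iteration 1/3 --
  LT 135: heading 0 -> 135
  FD 10: (0,0) -> (-7.071,7.071) [heading=135, draw]
  BK 2: (-7.071,7.071) -> (-5.657,5.657) [heading=135, draw]
  -- iteration 2/3 --
  LT 135: heading 135 -> 270
  FD 10: (-5.657,5.657) -> (-5.657,-4.343) [heading=270, draw]
  BK 2: (-5.657,-4.343) -> (-5.657,-2.343) [heading=270, draw]
  -- iteration 3/3 --
  LT 135: heading 270 -> 45
  FD 10: (-5.657,-2.343) -> (1.414,4.728) [heading=45, draw]
  BK 2: (1.414,4.728) -> (0,3.314) [heading=45, draw]
]
Final: pos=(0,3.314), heading=45, 6 segment(s) drawn
Waypoints (7 total):
(0, 0)
(-7.071, 7.071)
(-5.657, 5.657)
(-5.657, -4.343)
(-5.657, -2.343)
(1.414, 4.728)
(0, 3.314)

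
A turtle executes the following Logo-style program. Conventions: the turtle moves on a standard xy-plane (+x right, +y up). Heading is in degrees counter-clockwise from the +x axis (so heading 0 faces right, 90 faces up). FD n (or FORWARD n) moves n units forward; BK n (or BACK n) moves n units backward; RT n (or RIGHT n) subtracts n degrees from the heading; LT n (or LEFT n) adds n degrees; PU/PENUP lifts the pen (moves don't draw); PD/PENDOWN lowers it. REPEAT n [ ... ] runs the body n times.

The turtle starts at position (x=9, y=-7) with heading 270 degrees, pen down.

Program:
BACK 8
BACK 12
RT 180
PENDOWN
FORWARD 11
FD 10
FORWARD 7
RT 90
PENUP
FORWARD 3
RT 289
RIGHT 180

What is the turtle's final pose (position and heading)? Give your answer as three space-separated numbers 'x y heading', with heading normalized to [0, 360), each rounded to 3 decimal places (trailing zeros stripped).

Answer: 12 41 251

Derivation:
Executing turtle program step by step:
Start: pos=(9,-7), heading=270, pen down
BK 8: (9,-7) -> (9,1) [heading=270, draw]
BK 12: (9,1) -> (9,13) [heading=270, draw]
RT 180: heading 270 -> 90
PD: pen down
FD 11: (9,13) -> (9,24) [heading=90, draw]
FD 10: (9,24) -> (9,34) [heading=90, draw]
FD 7: (9,34) -> (9,41) [heading=90, draw]
RT 90: heading 90 -> 0
PU: pen up
FD 3: (9,41) -> (12,41) [heading=0, move]
RT 289: heading 0 -> 71
RT 180: heading 71 -> 251
Final: pos=(12,41), heading=251, 5 segment(s) drawn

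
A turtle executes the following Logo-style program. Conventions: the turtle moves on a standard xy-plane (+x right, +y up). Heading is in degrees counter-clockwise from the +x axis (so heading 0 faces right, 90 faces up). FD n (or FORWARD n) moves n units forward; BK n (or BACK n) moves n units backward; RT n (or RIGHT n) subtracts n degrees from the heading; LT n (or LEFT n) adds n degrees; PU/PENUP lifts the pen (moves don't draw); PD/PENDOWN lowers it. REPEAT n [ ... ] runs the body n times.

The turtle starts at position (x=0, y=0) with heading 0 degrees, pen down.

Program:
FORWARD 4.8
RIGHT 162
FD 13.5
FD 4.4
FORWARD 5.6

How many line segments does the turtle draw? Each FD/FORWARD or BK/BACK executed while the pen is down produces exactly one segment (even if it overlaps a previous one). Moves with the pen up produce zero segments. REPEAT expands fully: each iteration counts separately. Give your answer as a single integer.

Answer: 4

Derivation:
Executing turtle program step by step:
Start: pos=(0,0), heading=0, pen down
FD 4.8: (0,0) -> (4.8,0) [heading=0, draw]
RT 162: heading 0 -> 198
FD 13.5: (4.8,0) -> (-8.039,-4.172) [heading=198, draw]
FD 4.4: (-8.039,-4.172) -> (-12.224,-5.531) [heading=198, draw]
FD 5.6: (-12.224,-5.531) -> (-17.55,-7.262) [heading=198, draw]
Final: pos=(-17.55,-7.262), heading=198, 4 segment(s) drawn
Segments drawn: 4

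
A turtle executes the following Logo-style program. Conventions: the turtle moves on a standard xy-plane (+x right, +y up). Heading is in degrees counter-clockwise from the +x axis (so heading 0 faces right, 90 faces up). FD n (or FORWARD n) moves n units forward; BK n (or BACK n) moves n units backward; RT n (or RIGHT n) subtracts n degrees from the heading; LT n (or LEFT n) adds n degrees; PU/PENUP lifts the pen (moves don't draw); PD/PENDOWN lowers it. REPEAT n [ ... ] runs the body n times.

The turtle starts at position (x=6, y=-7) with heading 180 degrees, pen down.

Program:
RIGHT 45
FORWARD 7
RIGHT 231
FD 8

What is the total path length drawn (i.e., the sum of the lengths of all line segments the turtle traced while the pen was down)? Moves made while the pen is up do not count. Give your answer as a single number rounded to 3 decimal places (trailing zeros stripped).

Executing turtle program step by step:
Start: pos=(6,-7), heading=180, pen down
RT 45: heading 180 -> 135
FD 7: (6,-7) -> (1.05,-2.05) [heading=135, draw]
RT 231: heading 135 -> 264
FD 8: (1.05,-2.05) -> (0.214,-10.006) [heading=264, draw]
Final: pos=(0.214,-10.006), heading=264, 2 segment(s) drawn

Segment lengths:
  seg 1: (6,-7) -> (1.05,-2.05), length = 7
  seg 2: (1.05,-2.05) -> (0.214,-10.006), length = 8
Total = 15

Answer: 15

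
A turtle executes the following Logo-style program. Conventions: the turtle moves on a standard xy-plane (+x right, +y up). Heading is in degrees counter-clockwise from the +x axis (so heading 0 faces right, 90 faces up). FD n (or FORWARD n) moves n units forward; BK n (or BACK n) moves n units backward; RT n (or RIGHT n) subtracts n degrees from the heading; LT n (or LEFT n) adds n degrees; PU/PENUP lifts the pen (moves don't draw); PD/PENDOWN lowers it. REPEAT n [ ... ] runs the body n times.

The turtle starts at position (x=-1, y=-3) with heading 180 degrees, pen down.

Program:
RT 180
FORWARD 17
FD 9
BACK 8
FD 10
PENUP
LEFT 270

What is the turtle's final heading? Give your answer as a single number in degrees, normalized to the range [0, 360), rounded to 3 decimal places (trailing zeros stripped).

Executing turtle program step by step:
Start: pos=(-1,-3), heading=180, pen down
RT 180: heading 180 -> 0
FD 17: (-1,-3) -> (16,-3) [heading=0, draw]
FD 9: (16,-3) -> (25,-3) [heading=0, draw]
BK 8: (25,-3) -> (17,-3) [heading=0, draw]
FD 10: (17,-3) -> (27,-3) [heading=0, draw]
PU: pen up
LT 270: heading 0 -> 270
Final: pos=(27,-3), heading=270, 4 segment(s) drawn

Answer: 270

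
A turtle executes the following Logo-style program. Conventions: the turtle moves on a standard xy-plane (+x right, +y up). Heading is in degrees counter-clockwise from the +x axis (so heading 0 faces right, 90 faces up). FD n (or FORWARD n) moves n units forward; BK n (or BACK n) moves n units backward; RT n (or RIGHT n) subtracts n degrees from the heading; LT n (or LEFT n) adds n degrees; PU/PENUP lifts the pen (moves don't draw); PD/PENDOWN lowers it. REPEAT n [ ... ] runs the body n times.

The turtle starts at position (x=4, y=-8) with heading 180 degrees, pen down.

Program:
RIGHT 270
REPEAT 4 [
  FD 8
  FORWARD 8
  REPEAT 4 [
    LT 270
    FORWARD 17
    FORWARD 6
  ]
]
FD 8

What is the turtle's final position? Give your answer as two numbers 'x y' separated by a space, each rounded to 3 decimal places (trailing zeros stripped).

Answer: 4 -80

Derivation:
Executing turtle program step by step:
Start: pos=(4,-8), heading=180, pen down
RT 270: heading 180 -> 270
REPEAT 4 [
  -- iteration 1/4 --
  FD 8: (4,-8) -> (4,-16) [heading=270, draw]
  FD 8: (4,-16) -> (4,-24) [heading=270, draw]
  REPEAT 4 [
    -- iteration 1/4 --
    LT 270: heading 270 -> 180
    FD 17: (4,-24) -> (-13,-24) [heading=180, draw]
    FD 6: (-13,-24) -> (-19,-24) [heading=180, draw]
    -- iteration 2/4 --
    LT 270: heading 180 -> 90
    FD 17: (-19,-24) -> (-19,-7) [heading=90, draw]
    FD 6: (-19,-7) -> (-19,-1) [heading=90, draw]
    -- iteration 3/4 --
    LT 270: heading 90 -> 0
    FD 17: (-19,-1) -> (-2,-1) [heading=0, draw]
    FD 6: (-2,-1) -> (4,-1) [heading=0, draw]
    -- iteration 4/4 --
    LT 270: heading 0 -> 270
    FD 17: (4,-1) -> (4,-18) [heading=270, draw]
    FD 6: (4,-18) -> (4,-24) [heading=270, draw]
  ]
  -- iteration 2/4 --
  FD 8: (4,-24) -> (4,-32) [heading=270, draw]
  FD 8: (4,-32) -> (4,-40) [heading=270, draw]
  REPEAT 4 [
    -- iteration 1/4 --
    LT 270: heading 270 -> 180
    FD 17: (4,-40) -> (-13,-40) [heading=180, draw]
    FD 6: (-13,-40) -> (-19,-40) [heading=180, draw]
    -- iteration 2/4 --
    LT 270: heading 180 -> 90
    FD 17: (-19,-40) -> (-19,-23) [heading=90, draw]
    FD 6: (-19,-23) -> (-19,-17) [heading=90, draw]
    -- iteration 3/4 --
    LT 270: heading 90 -> 0
    FD 17: (-19,-17) -> (-2,-17) [heading=0, draw]
    FD 6: (-2,-17) -> (4,-17) [heading=0, draw]
    -- iteration 4/4 --
    LT 270: heading 0 -> 270
    FD 17: (4,-17) -> (4,-34) [heading=270, draw]
    FD 6: (4,-34) -> (4,-40) [heading=270, draw]
  ]
  -- iteration 3/4 --
  FD 8: (4,-40) -> (4,-48) [heading=270, draw]
  FD 8: (4,-48) -> (4,-56) [heading=270, draw]
  REPEAT 4 [
    -- iteration 1/4 --
    LT 270: heading 270 -> 180
    FD 17: (4,-56) -> (-13,-56) [heading=180, draw]
    FD 6: (-13,-56) -> (-19,-56) [heading=180, draw]
    -- iteration 2/4 --
    LT 270: heading 180 -> 90
    FD 17: (-19,-56) -> (-19,-39) [heading=90, draw]
    FD 6: (-19,-39) -> (-19,-33) [heading=90, draw]
    -- iteration 3/4 --
    LT 270: heading 90 -> 0
    FD 17: (-19,-33) -> (-2,-33) [heading=0, draw]
    FD 6: (-2,-33) -> (4,-33) [heading=0, draw]
    -- iteration 4/4 --
    LT 270: heading 0 -> 270
    FD 17: (4,-33) -> (4,-50) [heading=270, draw]
    FD 6: (4,-50) -> (4,-56) [heading=270, draw]
  ]
  -- iteration 4/4 --
  FD 8: (4,-56) -> (4,-64) [heading=270, draw]
  FD 8: (4,-64) -> (4,-72) [heading=270, draw]
  REPEAT 4 [
    -- iteration 1/4 --
    LT 270: heading 270 -> 180
    FD 17: (4,-72) -> (-13,-72) [heading=180, draw]
    FD 6: (-13,-72) -> (-19,-72) [heading=180, draw]
    -- iteration 2/4 --
    LT 270: heading 180 -> 90
    FD 17: (-19,-72) -> (-19,-55) [heading=90, draw]
    FD 6: (-19,-55) -> (-19,-49) [heading=90, draw]
    -- iteration 3/4 --
    LT 270: heading 90 -> 0
    FD 17: (-19,-49) -> (-2,-49) [heading=0, draw]
    FD 6: (-2,-49) -> (4,-49) [heading=0, draw]
    -- iteration 4/4 --
    LT 270: heading 0 -> 270
    FD 17: (4,-49) -> (4,-66) [heading=270, draw]
    FD 6: (4,-66) -> (4,-72) [heading=270, draw]
  ]
]
FD 8: (4,-72) -> (4,-80) [heading=270, draw]
Final: pos=(4,-80), heading=270, 41 segment(s) drawn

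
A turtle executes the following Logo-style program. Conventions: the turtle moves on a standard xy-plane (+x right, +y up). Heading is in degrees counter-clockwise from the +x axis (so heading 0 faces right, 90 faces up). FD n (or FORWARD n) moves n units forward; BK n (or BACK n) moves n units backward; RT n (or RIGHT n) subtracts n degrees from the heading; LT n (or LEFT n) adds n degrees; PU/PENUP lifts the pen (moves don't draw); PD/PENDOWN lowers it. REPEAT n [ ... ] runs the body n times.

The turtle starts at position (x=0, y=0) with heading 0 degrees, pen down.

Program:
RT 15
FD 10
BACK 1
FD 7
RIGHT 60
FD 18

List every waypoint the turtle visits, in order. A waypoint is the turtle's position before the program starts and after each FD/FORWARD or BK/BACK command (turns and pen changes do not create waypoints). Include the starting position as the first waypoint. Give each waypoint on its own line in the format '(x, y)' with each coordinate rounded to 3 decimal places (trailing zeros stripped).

Answer: (0, 0)
(9.659, -2.588)
(8.693, -2.329)
(15.455, -4.141)
(20.114, -21.528)

Derivation:
Executing turtle program step by step:
Start: pos=(0,0), heading=0, pen down
RT 15: heading 0 -> 345
FD 10: (0,0) -> (9.659,-2.588) [heading=345, draw]
BK 1: (9.659,-2.588) -> (8.693,-2.329) [heading=345, draw]
FD 7: (8.693,-2.329) -> (15.455,-4.141) [heading=345, draw]
RT 60: heading 345 -> 285
FD 18: (15.455,-4.141) -> (20.114,-21.528) [heading=285, draw]
Final: pos=(20.114,-21.528), heading=285, 4 segment(s) drawn
Waypoints (5 total):
(0, 0)
(9.659, -2.588)
(8.693, -2.329)
(15.455, -4.141)
(20.114, -21.528)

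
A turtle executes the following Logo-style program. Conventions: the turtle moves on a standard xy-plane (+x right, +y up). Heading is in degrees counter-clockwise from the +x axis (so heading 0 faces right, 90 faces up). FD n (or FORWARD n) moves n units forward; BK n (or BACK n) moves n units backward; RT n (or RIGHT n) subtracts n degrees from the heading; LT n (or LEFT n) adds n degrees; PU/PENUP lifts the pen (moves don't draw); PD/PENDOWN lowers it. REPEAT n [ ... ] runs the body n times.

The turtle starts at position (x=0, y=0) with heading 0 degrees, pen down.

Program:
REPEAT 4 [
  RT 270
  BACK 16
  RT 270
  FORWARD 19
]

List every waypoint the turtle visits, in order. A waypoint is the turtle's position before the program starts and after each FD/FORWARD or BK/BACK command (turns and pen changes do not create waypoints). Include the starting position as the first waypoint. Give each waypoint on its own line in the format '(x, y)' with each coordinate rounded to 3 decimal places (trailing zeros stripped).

Executing turtle program step by step:
Start: pos=(0,0), heading=0, pen down
REPEAT 4 [
  -- iteration 1/4 --
  RT 270: heading 0 -> 90
  BK 16: (0,0) -> (0,-16) [heading=90, draw]
  RT 270: heading 90 -> 180
  FD 19: (0,-16) -> (-19,-16) [heading=180, draw]
  -- iteration 2/4 --
  RT 270: heading 180 -> 270
  BK 16: (-19,-16) -> (-19,0) [heading=270, draw]
  RT 270: heading 270 -> 0
  FD 19: (-19,0) -> (0,0) [heading=0, draw]
  -- iteration 3/4 --
  RT 270: heading 0 -> 90
  BK 16: (0,0) -> (0,-16) [heading=90, draw]
  RT 270: heading 90 -> 180
  FD 19: (0,-16) -> (-19,-16) [heading=180, draw]
  -- iteration 4/4 --
  RT 270: heading 180 -> 270
  BK 16: (-19,-16) -> (-19,0) [heading=270, draw]
  RT 270: heading 270 -> 0
  FD 19: (-19,0) -> (0,0) [heading=0, draw]
]
Final: pos=(0,0), heading=0, 8 segment(s) drawn
Waypoints (9 total):
(0, 0)
(0, -16)
(-19, -16)
(-19, 0)
(0, 0)
(0, -16)
(-19, -16)
(-19, 0)
(0, 0)

Answer: (0, 0)
(0, -16)
(-19, -16)
(-19, 0)
(0, 0)
(0, -16)
(-19, -16)
(-19, 0)
(0, 0)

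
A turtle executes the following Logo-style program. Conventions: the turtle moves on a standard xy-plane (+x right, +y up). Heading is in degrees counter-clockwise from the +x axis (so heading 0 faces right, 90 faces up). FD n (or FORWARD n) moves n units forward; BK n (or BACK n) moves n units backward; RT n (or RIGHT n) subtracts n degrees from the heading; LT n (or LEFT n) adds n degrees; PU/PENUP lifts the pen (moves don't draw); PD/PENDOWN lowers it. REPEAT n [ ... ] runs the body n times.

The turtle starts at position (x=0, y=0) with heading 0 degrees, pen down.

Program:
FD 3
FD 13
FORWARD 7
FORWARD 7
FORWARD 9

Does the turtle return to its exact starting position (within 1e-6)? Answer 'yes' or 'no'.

Executing turtle program step by step:
Start: pos=(0,0), heading=0, pen down
FD 3: (0,0) -> (3,0) [heading=0, draw]
FD 13: (3,0) -> (16,0) [heading=0, draw]
FD 7: (16,0) -> (23,0) [heading=0, draw]
FD 7: (23,0) -> (30,0) [heading=0, draw]
FD 9: (30,0) -> (39,0) [heading=0, draw]
Final: pos=(39,0), heading=0, 5 segment(s) drawn

Start position: (0, 0)
Final position: (39, 0)
Distance = 39; >= 1e-6 -> NOT closed

Answer: no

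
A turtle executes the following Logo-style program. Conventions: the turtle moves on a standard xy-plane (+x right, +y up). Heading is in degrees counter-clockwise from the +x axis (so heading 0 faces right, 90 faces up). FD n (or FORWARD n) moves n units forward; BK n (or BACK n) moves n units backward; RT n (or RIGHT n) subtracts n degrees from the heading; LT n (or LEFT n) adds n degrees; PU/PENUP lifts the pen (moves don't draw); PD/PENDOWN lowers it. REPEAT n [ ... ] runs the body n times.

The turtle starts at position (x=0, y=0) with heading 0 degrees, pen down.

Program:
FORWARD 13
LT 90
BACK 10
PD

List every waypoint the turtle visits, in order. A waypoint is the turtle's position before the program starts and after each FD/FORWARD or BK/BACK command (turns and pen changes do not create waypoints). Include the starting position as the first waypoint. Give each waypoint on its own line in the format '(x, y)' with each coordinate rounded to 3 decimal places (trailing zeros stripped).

Answer: (0, 0)
(13, 0)
(13, -10)

Derivation:
Executing turtle program step by step:
Start: pos=(0,0), heading=0, pen down
FD 13: (0,0) -> (13,0) [heading=0, draw]
LT 90: heading 0 -> 90
BK 10: (13,0) -> (13,-10) [heading=90, draw]
PD: pen down
Final: pos=(13,-10), heading=90, 2 segment(s) drawn
Waypoints (3 total):
(0, 0)
(13, 0)
(13, -10)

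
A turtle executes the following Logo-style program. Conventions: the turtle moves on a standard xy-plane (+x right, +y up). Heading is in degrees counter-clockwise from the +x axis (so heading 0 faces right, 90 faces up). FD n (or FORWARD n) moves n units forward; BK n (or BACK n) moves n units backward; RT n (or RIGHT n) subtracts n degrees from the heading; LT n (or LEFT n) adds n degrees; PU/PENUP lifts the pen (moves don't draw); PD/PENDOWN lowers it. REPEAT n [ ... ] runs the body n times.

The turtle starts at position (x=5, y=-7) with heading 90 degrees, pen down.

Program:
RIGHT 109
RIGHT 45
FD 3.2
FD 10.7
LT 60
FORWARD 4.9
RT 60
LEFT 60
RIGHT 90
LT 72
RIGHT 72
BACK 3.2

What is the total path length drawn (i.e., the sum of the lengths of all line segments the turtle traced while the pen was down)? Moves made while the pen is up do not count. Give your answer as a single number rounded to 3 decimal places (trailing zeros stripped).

Executing turtle program step by step:
Start: pos=(5,-7), heading=90, pen down
RT 109: heading 90 -> 341
RT 45: heading 341 -> 296
FD 3.2: (5,-7) -> (6.403,-9.876) [heading=296, draw]
FD 10.7: (6.403,-9.876) -> (11.093,-19.493) [heading=296, draw]
LT 60: heading 296 -> 356
FD 4.9: (11.093,-19.493) -> (15.981,-19.835) [heading=356, draw]
RT 60: heading 356 -> 296
LT 60: heading 296 -> 356
RT 90: heading 356 -> 266
LT 72: heading 266 -> 338
RT 72: heading 338 -> 266
BK 3.2: (15.981,-19.835) -> (16.205,-16.643) [heading=266, draw]
Final: pos=(16.205,-16.643), heading=266, 4 segment(s) drawn

Segment lengths:
  seg 1: (5,-7) -> (6.403,-9.876), length = 3.2
  seg 2: (6.403,-9.876) -> (11.093,-19.493), length = 10.7
  seg 3: (11.093,-19.493) -> (15.981,-19.835), length = 4.9
  seg 4: (15.981,-19.835) -> (16.205,-16.643), length = 3.2
Total = 22

Answer: 22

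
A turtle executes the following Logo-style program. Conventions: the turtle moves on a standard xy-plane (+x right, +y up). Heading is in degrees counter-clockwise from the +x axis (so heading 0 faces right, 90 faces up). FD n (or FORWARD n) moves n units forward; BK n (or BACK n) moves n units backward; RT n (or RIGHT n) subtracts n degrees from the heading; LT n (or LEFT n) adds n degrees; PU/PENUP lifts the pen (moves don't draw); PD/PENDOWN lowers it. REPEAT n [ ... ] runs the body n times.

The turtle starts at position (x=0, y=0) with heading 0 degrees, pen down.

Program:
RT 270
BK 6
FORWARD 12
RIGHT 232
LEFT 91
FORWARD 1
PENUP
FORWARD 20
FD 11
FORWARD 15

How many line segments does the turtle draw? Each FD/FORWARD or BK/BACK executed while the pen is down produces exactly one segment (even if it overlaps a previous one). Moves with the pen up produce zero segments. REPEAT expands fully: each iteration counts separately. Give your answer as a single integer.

Executing turtle program step by step:
Start: pos=(0,0), heading=0, pen down
RT 270: heading 0 -> 90
BK 6: (0,0) -> (0,-6) [heading=90, draw]
FD 12: (0,-6) -> (0,6) [heading=90, draw]
RT 232: heading 90 -> 218
LT 91: heading 218 -> 309
FD 1: (0,6) -> (0.629,5.223) [heading=309, draw]
PU: pen up
FD 20: (0.629,5.223) -> (13.216,-10.32) [heading=309, move]
FD 11: (13.216,-10.32) -> (20.138,-18.869) [heading=309, move]
FD 15: (20.138,-18.869) -> (29.578,-30.526) [heading=309, move]
Final: pos=(29.578,-30.526), heading=309, 3 segment(s) drawn
Segments drawn: 3

Answer: 3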